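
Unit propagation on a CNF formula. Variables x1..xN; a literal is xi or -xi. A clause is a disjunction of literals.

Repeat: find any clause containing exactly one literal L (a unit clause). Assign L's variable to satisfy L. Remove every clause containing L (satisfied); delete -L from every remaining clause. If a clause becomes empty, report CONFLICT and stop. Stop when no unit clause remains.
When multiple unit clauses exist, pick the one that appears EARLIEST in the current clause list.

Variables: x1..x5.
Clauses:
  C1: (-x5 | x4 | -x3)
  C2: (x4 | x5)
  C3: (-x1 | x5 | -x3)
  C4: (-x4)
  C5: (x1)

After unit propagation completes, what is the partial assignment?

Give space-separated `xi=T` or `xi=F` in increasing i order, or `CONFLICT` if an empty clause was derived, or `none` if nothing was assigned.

Answer: x1=T x3=F x4=F x5=T

Derivation:
unit clause [-4] forces x4=F; simplify:
  drop 4 from [-5, 4, -3] -> [-5, -3]
  drop 4 from [4, 5] -> [5]
  satisfied 1 clause(s); 4 remain; assigned so far: [4]
unit clause [5] forces x5=T; simplify:
  drop -5 from [-5, -3] -> [-3]
  satisfied 2 clause(s); 2 remain; assigned so far: [4, 5]
unit clause [-3] forces x3=F; simplify:
  satisfied 1 clause(s); 1 remain; assigned so far: [3, 4, 5]
unit clause [1] forces x1=T; simplify:
  satisfied 1 clause(s); 0 remain; assigned so far: [1, 3, 4, 5]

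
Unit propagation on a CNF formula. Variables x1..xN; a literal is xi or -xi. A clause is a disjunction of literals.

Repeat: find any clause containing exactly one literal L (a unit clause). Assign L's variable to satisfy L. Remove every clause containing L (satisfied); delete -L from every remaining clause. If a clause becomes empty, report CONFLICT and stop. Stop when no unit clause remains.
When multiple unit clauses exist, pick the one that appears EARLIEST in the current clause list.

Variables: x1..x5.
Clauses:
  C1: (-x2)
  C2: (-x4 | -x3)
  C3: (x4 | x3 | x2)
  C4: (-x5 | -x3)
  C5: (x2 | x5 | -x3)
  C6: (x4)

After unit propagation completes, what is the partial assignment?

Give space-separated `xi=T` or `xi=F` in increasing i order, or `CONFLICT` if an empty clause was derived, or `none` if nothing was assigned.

unit clause [-2] forces x2=F; simplify:
  drop 2 from [4, 3, 2] -> [4, 3]
  drop 2 from [2, 5, -3] -> [5, -3]
  satisfied 1 clause(s); 5 remain; assigned so far: [2]
unit clause [4] forces x4=T; simplify:
  drop -4 from [-4, -3] -> [-3]
  satisfied 2 clause(s); 3 remain; assigned so far: [2, 4]
unit clause [-3] forces x3=F; simplify:
  satisfied 3 clause(s); 0 remain; assigned so far: [2, 3, 4]

Answer: x2=F x3=F x4=T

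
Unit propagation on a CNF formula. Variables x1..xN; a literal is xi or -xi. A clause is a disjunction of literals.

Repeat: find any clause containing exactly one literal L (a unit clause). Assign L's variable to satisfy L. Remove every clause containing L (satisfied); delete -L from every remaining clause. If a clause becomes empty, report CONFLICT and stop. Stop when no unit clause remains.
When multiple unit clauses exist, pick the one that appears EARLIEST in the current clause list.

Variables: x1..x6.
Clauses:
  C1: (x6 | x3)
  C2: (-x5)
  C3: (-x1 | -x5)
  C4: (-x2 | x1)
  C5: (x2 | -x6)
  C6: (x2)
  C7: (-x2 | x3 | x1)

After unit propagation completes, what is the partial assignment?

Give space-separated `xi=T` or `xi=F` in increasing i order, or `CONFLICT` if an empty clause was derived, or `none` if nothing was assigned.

Answer: x1=T x2=T x5=F

Derivation:
unit clause [-5] forces x5=F; simplify:
  satisfied 2 clause(s); 5 remain; assigned so far: [5]
unit clause [2] forces x2=T; simplify:
  drop -2 from [-2, 1] -> [1]
  drop -2 from [-2, 3, 1] -> [3, 1]
  satisfied 2 clause(s); 3 remain; assigned so far: [2, 5]
unit clause [1] forces x1=T; simplify:
  satisfied 2 clause(s); 1 remain; assigned so far: [1, 2, 5]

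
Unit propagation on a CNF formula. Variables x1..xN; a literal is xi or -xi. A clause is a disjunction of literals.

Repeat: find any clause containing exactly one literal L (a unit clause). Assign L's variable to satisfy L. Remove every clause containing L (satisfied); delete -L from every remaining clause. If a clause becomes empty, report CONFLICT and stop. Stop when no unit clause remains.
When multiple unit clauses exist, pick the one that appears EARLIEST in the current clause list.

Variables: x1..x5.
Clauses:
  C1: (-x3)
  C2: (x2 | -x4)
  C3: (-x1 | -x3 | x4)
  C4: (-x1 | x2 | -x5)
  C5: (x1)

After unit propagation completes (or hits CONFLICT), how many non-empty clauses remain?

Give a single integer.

Answer: 2

Derivation:
unit clause [-3] forces x3=F; simplify:
  satisfied 2 clause(s); 3 remain; assigned so far: [3]
unit clause [1] forces x1=T; simplify:
  drop -1 from [-1, 2, -5] -> [2, -5]
  satisfied 1 clause(s); 2 remain; assigned so far: [1, 3]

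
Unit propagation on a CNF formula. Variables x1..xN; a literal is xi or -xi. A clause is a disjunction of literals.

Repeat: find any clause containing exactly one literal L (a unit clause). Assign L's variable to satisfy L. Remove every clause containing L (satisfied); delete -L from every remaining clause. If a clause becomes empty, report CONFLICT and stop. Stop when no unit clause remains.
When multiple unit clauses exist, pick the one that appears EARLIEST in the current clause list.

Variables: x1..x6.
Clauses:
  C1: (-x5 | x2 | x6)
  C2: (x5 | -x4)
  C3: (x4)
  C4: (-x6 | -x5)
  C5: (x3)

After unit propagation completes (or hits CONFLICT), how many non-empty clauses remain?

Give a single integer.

Answer: 0

Derivation:
unit clause [4] forces x4=T; simplify:
  drop -4 from [5, -4] -> [5]
  satisfied 1 clause(s); 4 remain; assigned so far: [4]
unit clause [5] forces x5=T; simplify:
  drop -5 from [-5, 2, 6] -> [2, 6]
  drop -5 from [-6, -5] -> [-6]
  satisfied 1 clause(s); 3 remain; assigned so far: [4, 5]
unit clause [-6] forces x6=F; simplify:
  drop 6 from [2, 6] -> [2]
  satisfied 1 clause(s); 2 remain; assigned so far: [4, 5, 6]
unit clause [2] forces x2=T; simplify:
  satisfied 1 clause(s); 1 remain; assigned so far: [2, 4, 5, 6]
unit clause [3] forces x3=T; simplify:
  satisfied 1 clause(s); 0 remain; assigned so far: [2, 3, 4, 5, 6]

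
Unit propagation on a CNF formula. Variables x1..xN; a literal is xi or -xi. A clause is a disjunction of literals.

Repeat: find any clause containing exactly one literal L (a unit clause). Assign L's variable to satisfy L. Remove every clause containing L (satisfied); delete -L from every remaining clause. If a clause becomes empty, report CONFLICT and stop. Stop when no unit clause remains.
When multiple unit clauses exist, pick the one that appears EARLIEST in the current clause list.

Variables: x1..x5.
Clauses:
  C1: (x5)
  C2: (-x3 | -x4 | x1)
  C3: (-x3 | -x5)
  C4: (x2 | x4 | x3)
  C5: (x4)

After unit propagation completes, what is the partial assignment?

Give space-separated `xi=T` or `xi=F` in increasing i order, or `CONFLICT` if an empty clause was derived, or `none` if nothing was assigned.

Answer: x3=F x4=T x5=T

Derivation:
unit clause [5] forces x5=T; simplify:
  drop -5 from [-3, -5] -> [-3]
  satisfied 1 clause(s); 4 remain; assigned so far: [5]
unit clause [-3] forces x3=F; simplify:
  drop 3 from [2, 4, 3] -> [2, 4]
  satisfied 2 clause(s); 2 remain; assigned so far: [3, 5]
unit clause [4] forces x4=T; simplify:
  satisfied 2 clause(s); 0 remain; assigned so far: [3, 4, 5]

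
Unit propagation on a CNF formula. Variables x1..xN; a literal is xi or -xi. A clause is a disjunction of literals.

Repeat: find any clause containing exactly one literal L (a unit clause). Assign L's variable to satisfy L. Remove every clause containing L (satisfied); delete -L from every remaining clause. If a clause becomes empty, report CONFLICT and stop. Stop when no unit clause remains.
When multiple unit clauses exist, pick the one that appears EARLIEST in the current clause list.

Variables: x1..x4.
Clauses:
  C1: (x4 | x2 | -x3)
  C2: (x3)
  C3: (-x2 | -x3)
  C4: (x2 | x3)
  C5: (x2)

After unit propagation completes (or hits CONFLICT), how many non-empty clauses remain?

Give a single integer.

Answer: 1

Derivation:
unit clause [3] forces x3=T; simplify:
  drop -3 from [4, 2, -3] -> [4, 2]
  drop -3 from [-2, -3] -> [-2]
  satisfied 2 clause(s); 3 remain; assigned so far: [3]
unit clause [-2] forces x2=F; simplify:
  drop 2 from [4, 2] -> [4]
  drop 2 from [2] -> [] (empty!)
  satisfied 1 clause(s); 2 remain; assigned so far: [2, 3]
CONFLICT (empty clause)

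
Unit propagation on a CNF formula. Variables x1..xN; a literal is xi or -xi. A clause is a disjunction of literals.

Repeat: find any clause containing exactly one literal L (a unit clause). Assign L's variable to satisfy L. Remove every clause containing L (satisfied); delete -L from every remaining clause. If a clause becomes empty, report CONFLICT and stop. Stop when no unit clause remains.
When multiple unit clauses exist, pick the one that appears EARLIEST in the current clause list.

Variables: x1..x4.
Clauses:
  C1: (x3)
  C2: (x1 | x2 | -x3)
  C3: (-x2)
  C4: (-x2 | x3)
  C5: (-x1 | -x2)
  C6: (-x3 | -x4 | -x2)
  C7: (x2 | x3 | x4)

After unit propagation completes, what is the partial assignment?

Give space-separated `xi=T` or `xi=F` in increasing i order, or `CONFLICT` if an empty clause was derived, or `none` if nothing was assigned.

Answer: x1=T x2=F x3=T

Derivation:
unit clause [3] forces x3=T; simplify:
  drop -3 from [1, 2, -3] -> [1, 2]
  drop -3 from [-3, -4, -2] -> [-4, -2]
  satisfied 3 clause(s); 4 remain; assigned so far: [3]
unit clause [-2] forces x2=F; simplify:
  drop 2 from [1, 2] -> [1]
  satisfied 3 clause(s); 1 remain; assigned so far: [2, 3]
unit clause [1] forces x1=T; simplify:
  satisfied 1 clause(s); 0 remain; assigned so far: [1, 2, 3]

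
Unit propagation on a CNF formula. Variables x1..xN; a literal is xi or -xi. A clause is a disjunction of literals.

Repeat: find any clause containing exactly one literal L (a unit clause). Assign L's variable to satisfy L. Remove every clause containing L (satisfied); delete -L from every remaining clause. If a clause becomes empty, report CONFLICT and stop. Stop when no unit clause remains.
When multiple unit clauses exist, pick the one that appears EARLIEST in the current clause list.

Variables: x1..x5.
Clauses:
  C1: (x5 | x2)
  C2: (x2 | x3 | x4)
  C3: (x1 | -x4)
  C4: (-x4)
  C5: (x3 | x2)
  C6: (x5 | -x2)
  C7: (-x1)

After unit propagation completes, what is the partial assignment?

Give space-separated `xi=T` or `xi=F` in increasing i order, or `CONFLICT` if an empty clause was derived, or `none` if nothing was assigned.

unit clause [-4] forces x4=F; simplify:
  drop 4 from [2, 3, 4] -> [2, 3]
  satisfied 2 clause(s); 5 remain; assigned so far: [4]
unit clause [-1] forces x1=F; simplify:
  satisfied 1 clause(s); 4 remain; assigned so far: [1, 4]

Answer: x1=F x4=F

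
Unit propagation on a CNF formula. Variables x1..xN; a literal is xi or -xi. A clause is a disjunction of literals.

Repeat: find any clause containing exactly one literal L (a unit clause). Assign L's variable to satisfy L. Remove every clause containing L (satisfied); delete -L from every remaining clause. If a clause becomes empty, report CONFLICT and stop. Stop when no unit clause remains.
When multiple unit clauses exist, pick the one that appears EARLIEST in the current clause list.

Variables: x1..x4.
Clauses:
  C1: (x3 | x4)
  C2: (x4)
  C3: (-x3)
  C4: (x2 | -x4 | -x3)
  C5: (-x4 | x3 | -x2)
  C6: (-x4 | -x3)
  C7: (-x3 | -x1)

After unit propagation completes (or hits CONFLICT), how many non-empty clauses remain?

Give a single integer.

Answer: 0

Derivation:
unit clause [4] forces x4=T; simplify:
  drop -4 from [2, -4, -3] -> [2, -3]
  drop -4 from [-4, 3, -2] -> [3, -2]
  drop -4 from [-4, -3] -> [-3]
  satisfied 2 clause(s); 5 remain; assigned so far: [4]
unit clause [-3] forces x3=F; simplify:
  drop 3 from [3, -2] -> [-2]
  satisfied 4 clause(s); 1 remain; assigned so far: [3, 4]
unit clause [-2] forces x2=F; simplify:
  satisfied 1 clause(s); 0 remain; assigned so far: [2, 3, 4]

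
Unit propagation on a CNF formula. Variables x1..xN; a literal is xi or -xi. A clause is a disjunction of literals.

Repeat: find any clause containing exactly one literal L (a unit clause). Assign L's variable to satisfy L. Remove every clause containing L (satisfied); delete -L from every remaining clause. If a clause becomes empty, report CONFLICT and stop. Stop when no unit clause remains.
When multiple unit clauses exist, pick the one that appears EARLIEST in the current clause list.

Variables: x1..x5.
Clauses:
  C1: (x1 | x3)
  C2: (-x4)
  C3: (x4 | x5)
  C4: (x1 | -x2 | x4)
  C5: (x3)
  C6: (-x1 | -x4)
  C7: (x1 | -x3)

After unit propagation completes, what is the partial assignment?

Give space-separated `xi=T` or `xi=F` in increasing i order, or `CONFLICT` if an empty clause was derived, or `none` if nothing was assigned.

Answer: x1=T x3=T x4=F x5=T

Derivation:
unit clause [-4] forces x4=F; simplify:
  drop 4 from [4, 5] -> [5]
  drop 4 from [1, -2, 4] -> [1, -2]
  satisfied 2 clause(s); 5 remain; assigned so far: [4]
unit clause [5] forces x5=T; simplify:
  satisfied 1 clause(s); 4 remain; assigned so far: [4, 5]
unit clause [3] forces x3=T; simplify:
  drop -3 from [1, -3] -> [1]
  satisfied 2 clause(s); 2 remain; assigned so far: [3, 4, 5]
unit clause [1] forces x1=T; simplify:
  satisfied 2 clause(s); 0 remain; assigned so far: [1, 3, 4, 5]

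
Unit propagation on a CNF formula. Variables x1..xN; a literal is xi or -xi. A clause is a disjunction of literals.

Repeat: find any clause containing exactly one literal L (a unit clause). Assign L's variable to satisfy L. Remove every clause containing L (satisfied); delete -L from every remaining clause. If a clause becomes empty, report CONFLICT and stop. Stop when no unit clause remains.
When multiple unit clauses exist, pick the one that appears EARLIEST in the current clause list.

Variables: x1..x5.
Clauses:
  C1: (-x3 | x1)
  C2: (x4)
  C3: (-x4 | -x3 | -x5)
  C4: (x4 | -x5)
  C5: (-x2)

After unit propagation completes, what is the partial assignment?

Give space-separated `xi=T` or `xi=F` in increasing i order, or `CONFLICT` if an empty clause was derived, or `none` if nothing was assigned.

Answer: x2=F x4=T

Derivation:
unit clause [4] forces x4=T; simplify:
  drop -4 from [-4, -3, -5] -> [-3, -5]
  satisfied 2 clause(s); 3 remain; assigned so far: [4]
unit clause [-2] forces x2=F; simplify:
  satisfied 1 clause(s); 2 remain; assigned so far: [2, 4]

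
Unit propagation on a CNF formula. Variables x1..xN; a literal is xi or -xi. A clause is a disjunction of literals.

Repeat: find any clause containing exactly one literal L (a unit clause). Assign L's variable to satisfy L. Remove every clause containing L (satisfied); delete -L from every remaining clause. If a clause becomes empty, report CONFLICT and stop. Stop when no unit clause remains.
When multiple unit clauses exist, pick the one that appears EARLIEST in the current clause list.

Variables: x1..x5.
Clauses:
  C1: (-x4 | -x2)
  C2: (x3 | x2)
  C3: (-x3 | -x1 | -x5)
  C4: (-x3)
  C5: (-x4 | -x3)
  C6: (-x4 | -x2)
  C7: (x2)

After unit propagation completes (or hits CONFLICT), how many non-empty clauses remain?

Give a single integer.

unit clause [-3] forces x3=F; simplify:
  drop 3 from [3, 2] -> [2]
  satisfied 3 clause(s); 4 remain; assigned so far: [3]
unit clause [2] forces x2=T; simplify:
  drop -2 from [-4, -2] -> [-4]
  drop -2 from [-4, -2] -> [-4]
  satisfied 2 clause(s); 2 remain; assigned so far: [2, 3]
unit clause [-4] forces x4=F; simplify:
  satisfied 2 clause(s); 0 remain; assigned so far: [2, 3, 4]

Answer: 0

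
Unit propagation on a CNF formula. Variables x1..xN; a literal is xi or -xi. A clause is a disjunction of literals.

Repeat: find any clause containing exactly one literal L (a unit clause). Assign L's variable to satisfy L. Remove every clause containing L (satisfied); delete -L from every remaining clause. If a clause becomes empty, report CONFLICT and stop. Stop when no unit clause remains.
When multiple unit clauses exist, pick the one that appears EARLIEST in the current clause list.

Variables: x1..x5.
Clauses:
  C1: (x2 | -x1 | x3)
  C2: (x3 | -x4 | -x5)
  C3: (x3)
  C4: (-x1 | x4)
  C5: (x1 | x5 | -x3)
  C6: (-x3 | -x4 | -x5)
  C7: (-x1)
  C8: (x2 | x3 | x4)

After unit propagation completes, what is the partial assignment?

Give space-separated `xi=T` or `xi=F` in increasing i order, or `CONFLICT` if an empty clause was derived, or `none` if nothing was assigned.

unit clause [3] forces x3=T; simplify:
  drop -3 from [1, 5, -3] -> [1, 5]
  drop -3 from [-3, -4, -5] -> [-4, -5]
  satisfied 4 clause(s); 4 remain; assigned so far: [3]
unit clause [-1] forces x1=F; simplify:
  drop 1 from [1, 5] -> [5]
  satisfied 2 clause(s); 2 remain; assigned so far: [1, 3]
unit clause [5] forces x5=T; simplify:
  drop -5 from [-4, -5] -> [-4]
  satisfied 1 clause(s); 1 remain; assigned so far: [1, 3, 5]
unit clause [-4] forces x4=F; simplify:
  satisfied 1 clause(s); 0 remain; assigned so far: [1, 3, 4, 5]

Answer: x1=F x3=T x4=F x5=T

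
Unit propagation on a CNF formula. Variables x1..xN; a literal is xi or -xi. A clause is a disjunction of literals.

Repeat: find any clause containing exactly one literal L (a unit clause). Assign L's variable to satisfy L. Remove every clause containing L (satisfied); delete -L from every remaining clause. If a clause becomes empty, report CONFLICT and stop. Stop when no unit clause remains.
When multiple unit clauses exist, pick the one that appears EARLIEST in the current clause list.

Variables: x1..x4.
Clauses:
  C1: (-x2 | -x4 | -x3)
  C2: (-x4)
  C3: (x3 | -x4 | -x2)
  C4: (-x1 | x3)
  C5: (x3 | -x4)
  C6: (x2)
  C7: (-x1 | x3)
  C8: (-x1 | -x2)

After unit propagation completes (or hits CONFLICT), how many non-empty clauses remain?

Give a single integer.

Answer: 0

Derivation:
unit clause [-4] forces x4=F; simplify:
  satisfied 4 clause(s); 4 remain; assigned so far: [4]
unit clause [2] forces x2=T; simplify:
  drop -2 from [-1, -2] -> [-1]
  satisfied 1 clause(s); 3 remain; assigned so far: [2, 4]
unit clause [-1] forces x1=F; simplify:
  satisfied 3 clause(s); 0 remain; assigned so far: [1, 2, 4]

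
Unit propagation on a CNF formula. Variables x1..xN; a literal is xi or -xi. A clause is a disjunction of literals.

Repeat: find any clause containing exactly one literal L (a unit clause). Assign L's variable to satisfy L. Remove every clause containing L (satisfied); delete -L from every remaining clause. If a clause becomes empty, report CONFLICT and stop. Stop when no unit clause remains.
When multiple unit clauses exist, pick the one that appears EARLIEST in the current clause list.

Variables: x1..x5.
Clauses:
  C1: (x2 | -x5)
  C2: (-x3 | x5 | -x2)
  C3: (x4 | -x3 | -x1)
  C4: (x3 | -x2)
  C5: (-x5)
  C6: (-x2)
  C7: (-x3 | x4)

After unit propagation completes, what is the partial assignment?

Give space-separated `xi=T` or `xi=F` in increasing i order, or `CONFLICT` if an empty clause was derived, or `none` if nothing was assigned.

Answer: x2=F x5=F

Derivation:
unit clause [-5] forces x5=F; simplify:
  drop 5 from [-3, 5, -2] -> [-3, -2]
  satisfied 2 clause(s); 5 remain; assigned so far: [5]
unit clause [-2] forces x2=F; simplify:
  satisfied 3 clause(s); 2 remain; assigned so far: [2, 5]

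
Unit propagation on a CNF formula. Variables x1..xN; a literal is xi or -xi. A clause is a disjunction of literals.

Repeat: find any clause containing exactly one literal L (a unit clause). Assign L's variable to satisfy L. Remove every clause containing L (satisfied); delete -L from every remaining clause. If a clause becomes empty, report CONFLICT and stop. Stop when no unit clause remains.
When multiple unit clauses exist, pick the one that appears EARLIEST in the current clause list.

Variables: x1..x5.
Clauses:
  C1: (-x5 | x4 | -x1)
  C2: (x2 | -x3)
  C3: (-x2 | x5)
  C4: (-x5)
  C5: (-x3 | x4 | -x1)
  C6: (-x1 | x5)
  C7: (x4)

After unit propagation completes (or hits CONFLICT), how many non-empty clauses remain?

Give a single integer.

Answer: 0

Derivation:
unit clause [-5] forces x5=F; simplify:
  drop 5 from [-2, 5] -> [-2]
  drop 5 from [-1, 5] -> [-1]
  satisfied 2 clause(s); 5 remain; assigned so far: [5]
unit clause [-2] forces x2=F; simplify:
  drop 2 from [2, -3] -> [-3]
  satisfied 1 clause(s); 4 remain; assigned so far: [2, 5]
unit clause [-3] forces x3=F; simplify:
  satisfied 2 clause(s); 2 remain; assigned so far: [2, 3, 5]
unit clause [-1] forces x1=F; simplify:
  satisfied 1 clause(s); 1 remain; assigned so far: [1, 2, 3, 5]
unit clause [4] forces x4=T; simplify:
  satisfied 1 clause(s); 0 remain; assigned so far: [1, 2, 3, 4, 5]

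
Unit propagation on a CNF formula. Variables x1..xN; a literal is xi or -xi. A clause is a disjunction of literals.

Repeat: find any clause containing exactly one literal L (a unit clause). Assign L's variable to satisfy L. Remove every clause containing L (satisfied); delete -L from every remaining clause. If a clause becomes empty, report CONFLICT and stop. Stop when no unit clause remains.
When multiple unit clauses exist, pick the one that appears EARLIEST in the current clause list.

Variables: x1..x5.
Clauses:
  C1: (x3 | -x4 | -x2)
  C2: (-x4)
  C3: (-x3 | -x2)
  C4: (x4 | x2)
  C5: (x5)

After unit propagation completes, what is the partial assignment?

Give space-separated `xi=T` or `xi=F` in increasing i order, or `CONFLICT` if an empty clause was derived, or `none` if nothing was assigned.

Answer: x2=T x3=F x4=F x5=T

Derivation:
unit clause [-4] forces x4=F; simplify:
  drop 4 from [4, 2] -> [2]
  satisfied 2 clause(s); 3 remain; assigned so far: [4]
unit clause [2] forces x2=T; simplify:
  drop -2 from [-3, -2] -> [-3]
  satisfied 1 clause(s); 2 remain; assigned so far: [2, 4]
unit clause [-3] forces x3=F; simplify:
  satisfied 1 clause(s); 1 remain; assigned so far: [2, 3, 4]
unit clause [5] forces x5=T; simplify:
  satisfied 1 clause(s); 0 remain; assigned so far: [2, 3, 4, 5]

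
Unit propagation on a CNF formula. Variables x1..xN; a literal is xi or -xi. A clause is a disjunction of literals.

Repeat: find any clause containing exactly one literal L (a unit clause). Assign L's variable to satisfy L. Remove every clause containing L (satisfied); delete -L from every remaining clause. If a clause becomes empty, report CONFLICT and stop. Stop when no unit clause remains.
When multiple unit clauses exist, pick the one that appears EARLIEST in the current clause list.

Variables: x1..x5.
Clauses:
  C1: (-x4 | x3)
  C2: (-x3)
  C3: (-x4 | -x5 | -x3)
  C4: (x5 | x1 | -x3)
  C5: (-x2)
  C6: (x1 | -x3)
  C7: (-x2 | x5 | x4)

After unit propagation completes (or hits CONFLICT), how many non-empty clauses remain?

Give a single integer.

Answer: 0

Derivation:
unit clause [-3] forces x3=F; simplify:
  drop 3 from [-4, 3] -> [-4]
  satisfied 4 clause(s); 3 remain; assigned so far: [3]
unit clause [-4] forces x4=F; simplify:
  drop 4 from [-2, 5, 4] -> [-2, 5]
  satisfied 1 clause(s); 2 remain; assigned so far: [3, 4]
unit clause [-2] forces x2=F; simplify:
  satisfied 2 clause(s); 0 remain; assigned so far: [2, 3, 4]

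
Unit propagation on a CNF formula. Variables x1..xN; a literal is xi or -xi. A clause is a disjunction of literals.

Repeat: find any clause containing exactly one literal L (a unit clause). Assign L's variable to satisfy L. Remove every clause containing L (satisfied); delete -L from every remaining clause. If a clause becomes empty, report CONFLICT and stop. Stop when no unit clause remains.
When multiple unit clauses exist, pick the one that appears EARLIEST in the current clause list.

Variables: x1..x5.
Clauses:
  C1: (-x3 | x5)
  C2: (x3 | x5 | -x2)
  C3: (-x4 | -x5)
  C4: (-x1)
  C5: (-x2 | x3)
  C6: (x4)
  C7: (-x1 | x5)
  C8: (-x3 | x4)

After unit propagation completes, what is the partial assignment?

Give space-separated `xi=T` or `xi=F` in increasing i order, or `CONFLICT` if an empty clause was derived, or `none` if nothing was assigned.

unit clause [-1] forces x1=F; simplify:
  satisfied 2 clause(s); 6 remain; assigned so far: [1]
unit clause [4] forces x4=T; simplify:
  drop -4 from [-4, -5] -> [-5]
  satisfied 2 clause(s); 4 remain; assigned so far: [1, 4]
unit clause [-5] forces x5=F; simplify:
  drop 5 from [-3, 5] -> [-3]
  drop 5 from [3, 5, -2] -> [3, -2]
  satisfied 1 clause(s); 3 remain; assigned so far: [1, 4, 5]
unit clause [-3] forces x3=F; simplify:
  drop 3 from [3, -2] -> [-2]
  drop 3 from [-2, 3] -> [-2]
  satisfied 1 clause(s); 2 remain; assigned so far: [1, 3, 4, 5]
unit clause [-2] forces x2=F; simplify:
  satisfied 2 clause(s); 0 remain; assigned so far: [1, 2, 3, 4, 5]

Answer: x1=F x2=F x3=F x4=T x5=F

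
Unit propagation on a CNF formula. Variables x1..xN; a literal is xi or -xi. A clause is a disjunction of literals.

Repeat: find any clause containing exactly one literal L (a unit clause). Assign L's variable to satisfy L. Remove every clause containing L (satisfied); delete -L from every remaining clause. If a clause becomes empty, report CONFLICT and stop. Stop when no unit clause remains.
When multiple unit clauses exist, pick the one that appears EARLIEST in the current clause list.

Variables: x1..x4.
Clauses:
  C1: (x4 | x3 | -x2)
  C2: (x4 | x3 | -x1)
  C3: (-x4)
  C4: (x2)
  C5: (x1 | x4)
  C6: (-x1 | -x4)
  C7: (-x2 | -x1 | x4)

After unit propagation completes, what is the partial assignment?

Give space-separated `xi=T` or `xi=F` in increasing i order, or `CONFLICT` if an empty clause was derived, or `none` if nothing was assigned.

unit clause [-4] forces x4=F; simplify:
  drop 4 from [4, 3, -2] -> [3, -2]
  drop 4 from [4, 3, -1] -> [3, -1]
  drop 4 from [1, 4] -> [1]
  drop 4 from [-2, -1, 4] -> [-2, -1]
  satisfied 2 clause(s); 5 remain; assigned so far: [4]
unit clause [2] forces x2=T; simplify:
  drop -2 from [3, -2] -> [3]
  drop -2 from [-2, -1] -> [-1]
  satisfied 1 clause(s); 4 remain; assigned so far: [2, 4]
unit clause [3] forces x3=T; simplify:
  satisfied 2 clause(s); 2 remain; assigned so far: [2, 3, 4]
unit clause [1] forces x1=T; simplify:
  drop -1 from [-1] -> [] (empty!)
  satisfied 1 clause(s); 1 remain; assigned so far: [1, 2, 3, 4]
CONFLICT (empty clause)

Answer: CONFLICT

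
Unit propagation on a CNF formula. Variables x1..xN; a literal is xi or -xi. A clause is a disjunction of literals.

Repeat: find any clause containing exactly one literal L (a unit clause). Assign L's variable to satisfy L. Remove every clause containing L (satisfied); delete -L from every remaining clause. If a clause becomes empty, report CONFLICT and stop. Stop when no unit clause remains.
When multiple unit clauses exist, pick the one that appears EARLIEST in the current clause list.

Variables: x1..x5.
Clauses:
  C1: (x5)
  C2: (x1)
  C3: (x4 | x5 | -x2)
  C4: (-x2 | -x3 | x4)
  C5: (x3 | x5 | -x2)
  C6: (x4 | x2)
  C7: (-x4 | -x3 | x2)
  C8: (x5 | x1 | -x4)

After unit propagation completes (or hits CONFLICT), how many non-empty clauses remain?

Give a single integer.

Answer: 3

Derivation:
unit clause [5] forces x5=T; simplify:
  satisfied 4 clause(s); 4 remain; assigned so far: [5]
unit clause [1] forces x1=T; simplify:
  satisfied 1 clause(s); 3 remain; assigned so far: [1, 5]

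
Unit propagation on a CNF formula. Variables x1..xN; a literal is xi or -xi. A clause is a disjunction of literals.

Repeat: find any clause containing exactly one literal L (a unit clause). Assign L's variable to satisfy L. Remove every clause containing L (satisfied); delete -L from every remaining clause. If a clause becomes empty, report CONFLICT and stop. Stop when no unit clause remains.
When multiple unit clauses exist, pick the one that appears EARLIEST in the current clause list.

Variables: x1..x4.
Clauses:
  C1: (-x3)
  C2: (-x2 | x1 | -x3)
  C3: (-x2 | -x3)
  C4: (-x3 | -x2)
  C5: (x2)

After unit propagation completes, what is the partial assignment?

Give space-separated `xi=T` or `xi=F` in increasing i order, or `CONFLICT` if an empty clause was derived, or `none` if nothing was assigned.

Answer: x2=T x3=F

Derivation:
unit clause [-3] forces x3=F; simplify:
  satisfied 4 clause(s); 1 remain; assigned so far: [3]
unit clause [2] forces x2=T; simplify:
  satisfied 1 clause(s); 0 remain; assigned so far: [2, 3]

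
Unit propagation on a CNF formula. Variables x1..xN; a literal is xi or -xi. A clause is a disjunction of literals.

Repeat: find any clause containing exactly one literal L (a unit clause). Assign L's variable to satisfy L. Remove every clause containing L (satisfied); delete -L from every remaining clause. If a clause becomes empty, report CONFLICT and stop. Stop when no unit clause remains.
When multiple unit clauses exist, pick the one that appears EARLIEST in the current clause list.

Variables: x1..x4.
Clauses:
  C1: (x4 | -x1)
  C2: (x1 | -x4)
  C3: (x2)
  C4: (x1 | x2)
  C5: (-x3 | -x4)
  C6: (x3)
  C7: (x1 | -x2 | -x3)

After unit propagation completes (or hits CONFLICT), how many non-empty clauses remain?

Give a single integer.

unit clause [2] forces x2=T; simplify:
  drop -2 from [1, -2, -3] -> [1, -3]
  satisfied 2 clause(s); 5 remain; assigned so far: [2]
unit clause [3] forces x3=T; simplify:
  drop -3 from [-3, -4] -> [-4]
  drop -3 from [1, -3] -> [1]
  satisfied 1 clause(s); 4 remain; assigned so far: [2, 3]
unit clause [-4] forces x4=F; simplify:
  drop 4 from [4, -1] -> [-1]
  satisfied 2 clause(s); 2 remain; assigned so far: [2, 3, 4]
unit clause [-1] forces x1=F; simplify:
  drop 1 from [1] -> [] (empty!)
  satisfied 1 clause(s); 1 remain; assigned so far: [1, 2, 3, 4]
CONFLICT (empty clause)

Answer: 0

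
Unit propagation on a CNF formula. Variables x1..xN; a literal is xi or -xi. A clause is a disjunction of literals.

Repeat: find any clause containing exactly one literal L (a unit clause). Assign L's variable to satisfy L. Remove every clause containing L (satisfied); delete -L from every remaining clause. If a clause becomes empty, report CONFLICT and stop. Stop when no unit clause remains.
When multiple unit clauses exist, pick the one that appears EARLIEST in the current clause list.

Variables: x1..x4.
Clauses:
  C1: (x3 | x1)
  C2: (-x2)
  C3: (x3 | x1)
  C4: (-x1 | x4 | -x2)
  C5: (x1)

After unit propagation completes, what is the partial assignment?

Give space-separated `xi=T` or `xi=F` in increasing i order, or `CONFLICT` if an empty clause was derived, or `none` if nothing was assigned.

Answer: x1=T x2=F

Derivation:
unit clause [-2] forces x2=F; simplify:
  satisfied 2 clause(s); 3 remain; assigned so far: [2]
unit clause [1] forces x1=T; simplify:
  satisfied 3 clause(s); 0 remain; assigned so far: [1, 2]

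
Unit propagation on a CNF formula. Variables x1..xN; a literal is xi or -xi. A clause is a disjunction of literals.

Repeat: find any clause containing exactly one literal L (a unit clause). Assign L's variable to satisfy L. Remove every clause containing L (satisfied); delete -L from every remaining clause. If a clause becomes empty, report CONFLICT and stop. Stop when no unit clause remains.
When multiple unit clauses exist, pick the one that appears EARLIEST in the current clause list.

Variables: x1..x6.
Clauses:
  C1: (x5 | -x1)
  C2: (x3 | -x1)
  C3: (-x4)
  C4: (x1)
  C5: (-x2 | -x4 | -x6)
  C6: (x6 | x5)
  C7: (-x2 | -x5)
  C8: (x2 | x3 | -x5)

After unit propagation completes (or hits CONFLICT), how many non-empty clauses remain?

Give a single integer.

unit clause [-4] forces x4=F; simplify:
  satisfied 2 clause(s); 6 remain; assigned so far: [4]
unit clause [1] forces x1=T; simplify:
  drop -1 from [5, -1] -> [5]
  drop -1 from [3, -1] -> [3]
  satisfied 1 clause(s); 5 remain; assigned so far: [1, 4]
unit clause [5] forces x5=T; simplify:
  drop -5 from [-2, -5] -> [-2]
  drop -5 from [2, 3, -5] -> [2, 3]
  satisfied 2 clause(s); 3 remain; assigned so far: [1, 4, 5]
unit clause [3] forces x3=T; simplify:
  satisfied 2 clause(s); 1 remain; assigned so far: [1, 3, 4, 5]
unit clause [-2] forces x2=F; simplify:
  satisfied 1 clause(s); 0 remain; assigned so far: [1, 2, 3, 4, 5]

Answer: 0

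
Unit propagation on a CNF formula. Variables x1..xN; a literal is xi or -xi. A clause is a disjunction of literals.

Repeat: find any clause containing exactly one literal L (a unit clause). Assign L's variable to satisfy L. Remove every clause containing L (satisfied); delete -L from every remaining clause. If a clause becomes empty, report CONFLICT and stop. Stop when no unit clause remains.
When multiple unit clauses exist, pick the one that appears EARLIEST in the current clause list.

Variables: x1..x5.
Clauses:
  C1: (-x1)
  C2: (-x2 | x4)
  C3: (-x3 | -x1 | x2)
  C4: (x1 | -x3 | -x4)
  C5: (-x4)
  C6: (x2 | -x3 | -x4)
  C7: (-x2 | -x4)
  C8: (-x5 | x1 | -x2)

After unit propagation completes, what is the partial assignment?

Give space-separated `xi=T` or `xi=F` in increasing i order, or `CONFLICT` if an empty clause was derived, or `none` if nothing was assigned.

unit clause [-1] forces x1=F; simplify:
  drop 1 from [1, -3, -4] -> [-3, -4]
  drop 1 from [-5, 1, -2] -> [-5, -2]
  satisfied 2 clause(s); 6 remain; assigned so far: [1]
unit clause [-4] forces x4=F; simplify:
  drop 4 from [-2, 4] -> [-2]
  satisfied 4 clause(s); 2 remain; assigned so far: [1, 4]
unit clause [-2] forces x2=F; simplify:
  satisfied 2 clause(s); 0 remain; assigned so far: [1, 2, 4]

Answer: x1=F x2=F x4=F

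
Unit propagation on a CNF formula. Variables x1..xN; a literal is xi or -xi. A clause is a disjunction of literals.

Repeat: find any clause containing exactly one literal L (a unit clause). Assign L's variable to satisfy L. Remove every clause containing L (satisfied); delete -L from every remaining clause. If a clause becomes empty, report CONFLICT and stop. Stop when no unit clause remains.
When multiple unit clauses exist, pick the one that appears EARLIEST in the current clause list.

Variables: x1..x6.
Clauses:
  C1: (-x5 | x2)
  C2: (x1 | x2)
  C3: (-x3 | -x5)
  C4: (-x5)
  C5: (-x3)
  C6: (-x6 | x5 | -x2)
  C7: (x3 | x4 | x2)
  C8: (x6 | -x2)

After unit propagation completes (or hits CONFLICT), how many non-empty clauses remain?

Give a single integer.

unit clause [-5] forces x5=F; simplify:
  drop 5 from [-6, 5, -2] -> [-6, -2]
  satisfied 3 clause(s); 5 remain; assigned so far: [5]
unit clause [-3] forces x3=F; simplify:
  drop 3 from [3, 4, 2] -> [4, 2]
  satisfied 1 clause(s); 4 remain; assigned so far: [3, 5]

Answer: 4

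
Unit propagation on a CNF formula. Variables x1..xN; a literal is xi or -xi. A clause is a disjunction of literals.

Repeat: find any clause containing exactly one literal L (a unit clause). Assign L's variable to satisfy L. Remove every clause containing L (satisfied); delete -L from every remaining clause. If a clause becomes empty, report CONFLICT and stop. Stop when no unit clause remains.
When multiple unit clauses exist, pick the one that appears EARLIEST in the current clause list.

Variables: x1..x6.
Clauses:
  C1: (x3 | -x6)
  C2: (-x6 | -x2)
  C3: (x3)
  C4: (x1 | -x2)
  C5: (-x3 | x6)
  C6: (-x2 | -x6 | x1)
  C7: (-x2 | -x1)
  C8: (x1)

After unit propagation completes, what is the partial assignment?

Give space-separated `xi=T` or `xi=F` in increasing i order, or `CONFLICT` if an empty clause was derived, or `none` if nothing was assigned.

Answer: x1=T x2=F x3=T x6=T

Derivation:
unit clause [3] forces x3=T; simplify:
  drop -3 from [-3, 6] -> [6]
  satisfied 2 clause(s); 6 remain; assigned so far: [3]
unit clause [6] forces x6=T; simplify:
  drop -6 from [-6, -2] -> [-2]
  drop -6 from [-2, -6, 1] -> [-2, 1]
  satisfied 1 clause(s); 5 remain; assigned so far: [3, 6]
unit clause [-2] forces x2=F; simplify:
  satisfied 4 clause(s); 1 remain; assigned so far: [2, 3, 6]
unit clause [1] forces x1=T; simplify:
  satisfied 1 clause(s); 0 remain; assigned so far: [1, 2, 3, 6]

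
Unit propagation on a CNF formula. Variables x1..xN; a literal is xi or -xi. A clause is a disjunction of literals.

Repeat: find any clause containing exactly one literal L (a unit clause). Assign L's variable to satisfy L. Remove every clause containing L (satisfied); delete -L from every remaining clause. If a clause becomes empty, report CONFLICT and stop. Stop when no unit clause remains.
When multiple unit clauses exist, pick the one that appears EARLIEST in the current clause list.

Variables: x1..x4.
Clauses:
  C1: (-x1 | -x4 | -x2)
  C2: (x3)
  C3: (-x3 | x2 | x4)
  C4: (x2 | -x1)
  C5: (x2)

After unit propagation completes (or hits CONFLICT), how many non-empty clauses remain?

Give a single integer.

Answer: 1

Derivation:
unit clause [3] forces x3=T; simplify:
  drop -3 from [-3, 2, 4] -> [2, 4]
  satisfied 1 clause(s); 4 remain; assigned so far: [3]
unit clause [2] forces x2=T; simplify:
  drop -2 from [-1, -4, -2] -> [-1, -4]
  satisfied 3 clause(s); 1 remain; assigned so far: [2, 3]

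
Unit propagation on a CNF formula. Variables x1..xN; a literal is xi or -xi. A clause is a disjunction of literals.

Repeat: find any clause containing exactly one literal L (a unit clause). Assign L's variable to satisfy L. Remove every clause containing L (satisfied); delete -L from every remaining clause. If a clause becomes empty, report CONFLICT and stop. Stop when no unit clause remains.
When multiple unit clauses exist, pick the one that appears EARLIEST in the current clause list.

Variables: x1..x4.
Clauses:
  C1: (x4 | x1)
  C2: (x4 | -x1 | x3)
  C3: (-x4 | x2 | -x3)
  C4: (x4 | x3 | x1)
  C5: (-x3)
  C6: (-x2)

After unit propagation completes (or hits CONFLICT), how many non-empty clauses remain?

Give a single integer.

Answer: 3

Derivation:
unit clause [-3] forces x3=F; simplify:
  drop 3 from [4, -1, 3] -> [4, -1]
  drop 3 from [4, 3, 1] -> [4, 1]
  satisfied 2 clause(s); 4 remain; assigned so far: [3]
unit clause [-2] forces x2=F; simplify:
  satisfied 1 clause(s); 3 remain; assigned so far: [2, 3]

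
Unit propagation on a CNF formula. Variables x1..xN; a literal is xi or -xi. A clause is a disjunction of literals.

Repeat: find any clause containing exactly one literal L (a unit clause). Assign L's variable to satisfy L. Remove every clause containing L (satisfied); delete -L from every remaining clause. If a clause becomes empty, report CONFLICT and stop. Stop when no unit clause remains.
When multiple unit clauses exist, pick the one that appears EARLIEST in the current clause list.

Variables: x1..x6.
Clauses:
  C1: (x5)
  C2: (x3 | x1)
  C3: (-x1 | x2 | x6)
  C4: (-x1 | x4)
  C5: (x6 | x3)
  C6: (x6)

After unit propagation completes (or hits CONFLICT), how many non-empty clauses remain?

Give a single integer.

unit clause [5] forces x5=T; simplify:
  satisfied 1 clause(s); 5 remain; assigned so far: [5]
unit clause [6] forces x6=T; simplify:
  satisfied 3 clause(s); 2 remain; assigned so far: [5, 6]

Answer: 2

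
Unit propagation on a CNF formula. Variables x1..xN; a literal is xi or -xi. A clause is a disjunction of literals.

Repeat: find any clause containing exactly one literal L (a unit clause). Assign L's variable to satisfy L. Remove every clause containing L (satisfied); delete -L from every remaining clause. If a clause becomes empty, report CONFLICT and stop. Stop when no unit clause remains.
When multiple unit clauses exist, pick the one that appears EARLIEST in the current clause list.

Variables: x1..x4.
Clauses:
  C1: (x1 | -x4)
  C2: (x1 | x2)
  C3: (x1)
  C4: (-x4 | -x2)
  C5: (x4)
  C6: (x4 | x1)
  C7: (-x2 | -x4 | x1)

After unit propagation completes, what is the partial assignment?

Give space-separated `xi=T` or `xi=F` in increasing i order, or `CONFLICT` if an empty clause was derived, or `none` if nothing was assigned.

unit clause [1] forces x1=T; simplify:
  satisfied 5 clause(s); 2 remain; assigned so far: [1]
unit clause [4] forces x4=T; simplify:
  drop -4 from [-4, -2] -> [-2]
  satisfied 1 clause(s); 1 remain; assigned so far: [1, 4]
unit clause [-2] forces x2=F; simplify:
  satisfied 1 clause(s); 0 remain; assigned so far: [1, 2, 4]

Answer: x1=T x2=F x4=T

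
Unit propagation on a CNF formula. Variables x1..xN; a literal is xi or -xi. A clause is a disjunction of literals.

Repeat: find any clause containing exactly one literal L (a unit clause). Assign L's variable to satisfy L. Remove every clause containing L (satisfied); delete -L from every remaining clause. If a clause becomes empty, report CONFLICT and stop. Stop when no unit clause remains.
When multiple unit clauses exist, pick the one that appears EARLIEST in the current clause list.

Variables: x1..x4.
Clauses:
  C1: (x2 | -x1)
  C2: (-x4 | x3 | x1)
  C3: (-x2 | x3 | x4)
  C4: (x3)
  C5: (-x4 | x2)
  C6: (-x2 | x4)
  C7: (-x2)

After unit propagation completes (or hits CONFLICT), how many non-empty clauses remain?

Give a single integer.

unit clause [3] forces x3=T; simplify:
  satisfied 3 clause(s); 4 remain; assigned so far: [3]
unit clause [-2] forces x2=F; simplify:
  drop 2 from [2, -1] -> [-1]
  drop 2 from [-4, 2] -> [-4]
  satisfied 2 clause(s); 2 remain; assigned so far: [2, 3]
unit clause [-1] forces x1=F; simplify:
  satisfied 1 clause(s); 1 remain; assigned so far: [1, 2, 3]
unit clause [-4] forces x4=F; simplify:
  satisfied 1 clause(s); 0 remain; assigned so far: [1, 2, 3, 4]

Answer: 0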